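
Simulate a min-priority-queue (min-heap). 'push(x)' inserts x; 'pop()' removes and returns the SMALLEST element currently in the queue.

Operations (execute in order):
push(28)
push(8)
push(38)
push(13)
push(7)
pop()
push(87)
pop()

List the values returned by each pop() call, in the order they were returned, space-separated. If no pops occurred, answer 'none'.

push(28): heap contents = [28]
push(8): heap contents = [8, 28]
push(38): heap contents = [8, 28, 38]
push(13): heap contents = [8, 13, 28, 38]
push(7): heap contents = [7, 8, 13, 28, 38]
pop() → 7: heap contents = [8, 13, 28, 38]
push(87): heap contents = [8, 13, 28, 38, 87]
pop() → 8: heap contents = [13, 28, 38, 87]

Answer: 7 8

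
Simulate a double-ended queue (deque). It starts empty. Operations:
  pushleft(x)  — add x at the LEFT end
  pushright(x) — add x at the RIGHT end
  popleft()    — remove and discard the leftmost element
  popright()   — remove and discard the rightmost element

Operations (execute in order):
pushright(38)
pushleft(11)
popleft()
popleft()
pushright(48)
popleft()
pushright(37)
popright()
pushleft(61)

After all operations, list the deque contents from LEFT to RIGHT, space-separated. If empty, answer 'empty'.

pushright(38): [38]
pushleft(11): [11, 38]
popleft(): [38]
popleft(): []
pushright(48): [48]
popleft(): []
pushright(37): [37]
popright(): []
pushleft(61): [61]

Answer: 61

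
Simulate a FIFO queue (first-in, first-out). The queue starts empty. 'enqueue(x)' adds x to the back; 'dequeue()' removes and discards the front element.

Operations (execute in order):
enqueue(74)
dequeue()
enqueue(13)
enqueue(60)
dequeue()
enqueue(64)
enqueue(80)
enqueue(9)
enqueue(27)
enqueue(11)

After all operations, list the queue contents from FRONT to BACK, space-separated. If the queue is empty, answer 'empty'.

enqueue(74): [74]
dequeue(): []
enqueue(13): [13]
enqueue(60): [13, 60]
dequeue(): [60]
enqueue(64): [60, 64]
enqueue(80): [60, 64, 80]
enqueue(9): [60, 64, 80, 9]
enqueue(27): [60, 64, 80, 9, 27]
enqueue(11): [60, 64, 80, 9, 27, 11]

Answer: 60 64 80 9 27 11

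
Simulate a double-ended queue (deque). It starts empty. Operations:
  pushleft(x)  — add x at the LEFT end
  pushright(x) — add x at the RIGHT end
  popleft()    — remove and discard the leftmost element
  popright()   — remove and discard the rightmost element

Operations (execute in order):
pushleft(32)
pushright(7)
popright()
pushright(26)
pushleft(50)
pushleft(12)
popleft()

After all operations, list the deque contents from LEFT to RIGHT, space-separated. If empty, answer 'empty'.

Answer: 50 32 26

Derivation:
pushleft(32): [32]
pushright(7): [32, 7]
popright(): [32]
pushright(26): [32, 26]
pushleft(50): [50, 32, 26]
pushleft(12): [12, 50, 32, 26]
popleft(): [50, 32, 26]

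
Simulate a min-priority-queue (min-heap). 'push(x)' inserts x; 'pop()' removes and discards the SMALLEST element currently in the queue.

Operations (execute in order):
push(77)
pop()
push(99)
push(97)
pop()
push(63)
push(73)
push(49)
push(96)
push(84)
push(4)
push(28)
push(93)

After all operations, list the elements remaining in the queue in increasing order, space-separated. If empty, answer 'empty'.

push(77): heap contents = [77]
pop() → 77: heap contents = []
push(99): heap contents = [99]
push(97): heap contents = [97, 99]
pop() → 97: heap contents = [99]
push(63): heap contents = [63, 99]
push(73): heap contents = [63, 73, 99]
push(49): heap contents = [49, 63, 73, 99]
push(96): heap contents = [49, 63, 73, 96, 99]
push(84): heap contents = [49, 63, 73, 84, 96, 99]
push(4): heap contents = [4, 49, 63, 73, 84, 96, 99]
push(28): heap contents = [4, 28, 49, 63, 73, 84, 96, 99]
push(93): heap contents = [4, 28, 49, 63, 73, 84, 93, 96, 99]

Answer: 4 28 49 63 73 84 93 96 99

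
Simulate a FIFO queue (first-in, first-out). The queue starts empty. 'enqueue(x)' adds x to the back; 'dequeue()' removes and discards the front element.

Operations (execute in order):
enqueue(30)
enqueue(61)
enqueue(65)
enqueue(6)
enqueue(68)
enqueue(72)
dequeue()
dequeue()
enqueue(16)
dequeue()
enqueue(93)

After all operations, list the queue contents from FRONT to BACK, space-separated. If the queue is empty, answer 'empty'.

Answer: 6 68 72 16 93

Derivation:
enqueue(30): [30]
enqueue(61): [30, 61]
enqueue(65): [30, 61, 65]
enqueue(6): [30, 61, 65, 6]
enqueue(68): [30, 61, 65, 6, 68]
enqueue(72): [30, 61, 65, 6, 68, 72]
dequeue(): [61, 65, 6, 68, 72]
dequeue(): [65, 6, 68, 72]
enqueue(16): [65, 6, 68, 72, 16]
dequeue(): [6, 68, 72, 16]
enqueue(93): [6, 68, 72, 16, 93]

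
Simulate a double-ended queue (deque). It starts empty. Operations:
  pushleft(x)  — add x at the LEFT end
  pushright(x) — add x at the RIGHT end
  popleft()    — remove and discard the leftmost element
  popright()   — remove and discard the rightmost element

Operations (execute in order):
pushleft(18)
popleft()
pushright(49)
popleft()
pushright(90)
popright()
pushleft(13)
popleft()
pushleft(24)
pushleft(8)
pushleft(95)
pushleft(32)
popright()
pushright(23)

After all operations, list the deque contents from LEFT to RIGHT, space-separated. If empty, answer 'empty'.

Answer: 32 95 8 23

Derivation:
pushleft(18): [18]
popleft(): []
pushright(49): [49]
popleft(): []
pushright(90): [90]
popright(): []
pushleft(13): [13]
popleft(): []
pushleft(24): [24]
pushleft(8): [8, 24]
pushleft(95): [95, 8, 24]
pushleft(32): [32, 95, 8, 24]
popright(): [32, 95, 8]
pushright(23): [32, 95, 8, 23]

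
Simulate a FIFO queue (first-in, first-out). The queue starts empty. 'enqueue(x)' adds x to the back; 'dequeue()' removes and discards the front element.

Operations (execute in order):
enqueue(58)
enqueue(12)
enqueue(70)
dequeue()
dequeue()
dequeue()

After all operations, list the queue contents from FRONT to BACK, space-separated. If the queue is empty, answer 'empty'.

Answer: empty

Derivation:
enqueue(58): [58]
enqueue(12): [58, 12]
enqueue(70): [58, 12, 70]
dequeue(): [12, 70]
dequeue(): [70]
dequeue(): []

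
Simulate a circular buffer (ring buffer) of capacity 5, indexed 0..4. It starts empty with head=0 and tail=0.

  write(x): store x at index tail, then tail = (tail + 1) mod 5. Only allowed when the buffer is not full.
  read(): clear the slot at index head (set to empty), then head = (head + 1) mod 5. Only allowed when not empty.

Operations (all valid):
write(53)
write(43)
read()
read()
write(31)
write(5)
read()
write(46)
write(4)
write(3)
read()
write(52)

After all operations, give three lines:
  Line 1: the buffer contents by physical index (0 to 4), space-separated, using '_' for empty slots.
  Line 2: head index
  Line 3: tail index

write(53): buf=[53 _ _ _ _], head=0, tail=1, size=1
write(43): buf=[53 43 _ _ _], head=0, tail=2, size=2
read(): buf=[_ 43 _ _ _], head=1, tail=2, size=1
read(): buf=[_ _ _ _ _], head=2, tail=2, size=0
write(31): buf=[_ _ 31 _ _], head=2, tail=3, size=1
write(5): buf=[_ _ 31 5 _], head=2, tail=4, size=2
read(): buf=[_ _ _ 5 _], head=3, tail=4, size=1
write(46): buf=[_ _ _ 5 46], head=3, tail=0, size=2
write(4): buf=[4 _ _ 5 46], head=3, tail=1, size=3
write(3): buf=[4 3 _ 5 46], head=3, tail=2, size=4
read(): buf=[4 3 _ _ 46], head=4, tail=2, size=3
write(52): buf=[4 3 52 _ 46], head=4, tail=3, size=4

Answer: 4 3 52 _ 46
4
3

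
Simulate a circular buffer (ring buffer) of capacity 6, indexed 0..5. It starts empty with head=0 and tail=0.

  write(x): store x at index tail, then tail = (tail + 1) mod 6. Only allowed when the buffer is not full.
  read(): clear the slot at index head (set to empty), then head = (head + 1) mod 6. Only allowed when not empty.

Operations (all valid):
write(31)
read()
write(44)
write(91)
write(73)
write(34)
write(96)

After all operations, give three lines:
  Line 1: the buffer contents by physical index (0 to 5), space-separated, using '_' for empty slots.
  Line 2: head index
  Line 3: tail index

write(31): buf=[31 _ _ _ _ _], head=0, tail=1, size=1
read(): buf=[_ _ _ _ _ _], head=1, tail=1, size=0
write(44): buf=[_ 44 _ _ _ _], head=1, tail=2, size=1
write(91): buf=[_ 44 91 _ _ _], head=1, tail=3, size=2
write(73): buf=[_ 44 91 73 _ _], head=1, tail=4, size=3
write(34): buf=[_ 44 91 73 34 _], head=1, tail=5, size=4
write(96): buf=[_ 44 91 73 34 96], head=1, tail=0, size=5

Answer: _ 44 91 73 34 96
1
0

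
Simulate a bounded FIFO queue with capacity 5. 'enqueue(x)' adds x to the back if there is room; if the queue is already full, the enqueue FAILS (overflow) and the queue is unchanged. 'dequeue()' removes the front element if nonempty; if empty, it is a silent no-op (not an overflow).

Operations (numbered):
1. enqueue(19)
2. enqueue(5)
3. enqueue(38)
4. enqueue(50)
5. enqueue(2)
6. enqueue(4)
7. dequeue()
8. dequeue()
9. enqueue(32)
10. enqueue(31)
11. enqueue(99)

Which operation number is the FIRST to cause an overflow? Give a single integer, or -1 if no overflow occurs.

Answer: 6

Derivation:
1. enqueue(19): size=1
2. enqueue(5): size=2
3. enqueue(38): size=3
4. enqueue(50): size=4
5. enqueue(2): size=5
6. enqueue(4): size=5=cap → OVERFLOW (fail)
7. dequeue(): size=4
8. dequeue(): size=3
9. enqueue(32): size=4
10. enqueue(31): size=5
11. enqueue(99): size=5=cap → OVERFLOW (fail)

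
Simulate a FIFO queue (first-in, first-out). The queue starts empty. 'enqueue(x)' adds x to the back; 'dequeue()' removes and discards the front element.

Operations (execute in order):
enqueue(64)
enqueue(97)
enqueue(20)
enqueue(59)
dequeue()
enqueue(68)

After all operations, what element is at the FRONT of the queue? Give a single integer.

Answer: 97

Derivation:
enqueue(64): queue = [64]
enqueue(97): queue = [64, 97]
enqueue(20): queue = [64, 97, 20]
enqueue(59): queue = [64, 97, 20, 59]
dequeue(): queue = [97, 20, 59]
enqueue(68): queue = [97, 20, 59, 68]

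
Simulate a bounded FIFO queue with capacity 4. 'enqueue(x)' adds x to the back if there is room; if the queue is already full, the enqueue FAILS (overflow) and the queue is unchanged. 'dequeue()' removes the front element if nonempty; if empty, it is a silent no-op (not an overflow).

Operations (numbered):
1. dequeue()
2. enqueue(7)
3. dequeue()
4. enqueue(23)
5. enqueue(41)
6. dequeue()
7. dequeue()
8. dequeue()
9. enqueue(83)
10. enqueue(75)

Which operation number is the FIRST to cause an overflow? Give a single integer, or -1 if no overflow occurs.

Answer: -1

Derivation:
1. dequeue(): empty, no-op, size=0
2. enqueue(7): size=1
3. dequeue(): size=0
4. enqueue(23): size=1
5. enqueue(41): size=2
6. dequeue(): size=1
7. dequeue(): size=0
8. dequeue(): empty, no-op, size=0
9. enqueue(83): size=1
10. enqueue(75): size=2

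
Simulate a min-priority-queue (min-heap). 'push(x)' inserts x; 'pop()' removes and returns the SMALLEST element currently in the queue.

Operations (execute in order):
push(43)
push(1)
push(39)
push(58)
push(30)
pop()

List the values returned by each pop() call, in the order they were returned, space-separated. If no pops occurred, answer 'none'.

Answer: 1

Derivation:
push(43): heap contents = [43]
push(1): heap contents = [1, 43]
push(39): heap contents = [1, 39, 43]
push(58): heap contents = [1, 39, 43, 58]
push(30): heap contents = [1, 30, 39, 43, 58]
pop() → 1: heap contents = [30, 39, 43, 58]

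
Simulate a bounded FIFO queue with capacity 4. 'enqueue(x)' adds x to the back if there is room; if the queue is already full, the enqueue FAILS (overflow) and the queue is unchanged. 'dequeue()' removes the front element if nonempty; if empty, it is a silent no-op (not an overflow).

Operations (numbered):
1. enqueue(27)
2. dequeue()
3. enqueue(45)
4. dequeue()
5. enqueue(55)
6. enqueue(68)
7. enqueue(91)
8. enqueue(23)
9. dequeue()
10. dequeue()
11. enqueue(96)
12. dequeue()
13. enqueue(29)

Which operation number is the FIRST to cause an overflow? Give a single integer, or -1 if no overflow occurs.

Answer: -1

Derivation:
1. enqueue(27): size=1
2. dequeue(): size=0
3. enqueue(45): size=1
4. dequeue(): size=0
5. enqueue(55): size=1
6. enqueue(68): size=2
7. enqueue(91): size=3
8. enqueue(23): size=4
9. dequeue(): size=3
10. dequeue(): size=2
11. enqueue(96): size=3
12. dequeue(): size=2
13. enqueue(29): size=3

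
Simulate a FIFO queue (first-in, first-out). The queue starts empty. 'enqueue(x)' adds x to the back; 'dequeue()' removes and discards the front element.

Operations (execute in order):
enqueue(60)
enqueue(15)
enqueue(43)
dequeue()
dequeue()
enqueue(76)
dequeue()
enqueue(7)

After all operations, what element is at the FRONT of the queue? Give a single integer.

Answer: 76

Derivation:
enqueue(60): queue = [60]
enqueue(15): queue = [60, 15]
enqueue(43): queue = [60, 15, 43]
dequeue(): queue = [15, 43]
dequeue(): queue = [43]
enqueue(76): queue = [43, 76]
dequeue(): queue = [76]
enqueue(7): queue = [76, 7]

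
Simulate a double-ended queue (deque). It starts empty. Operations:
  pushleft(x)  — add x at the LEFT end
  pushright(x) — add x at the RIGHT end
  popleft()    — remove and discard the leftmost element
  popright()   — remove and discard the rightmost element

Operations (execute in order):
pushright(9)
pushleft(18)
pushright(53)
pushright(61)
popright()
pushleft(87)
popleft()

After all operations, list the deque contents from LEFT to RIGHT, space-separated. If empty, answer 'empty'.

pushright(9): [9]
pushleft(18): [18, 9]
pushright(53): [18, 9, 53]
pushright(61): [18, 9, 53, 61]
popright(): [18, 9, 53]
pushleft(87): [87, 18, 9, 53]
popleft(): [18, 9, 53]

Answer: 18 9 53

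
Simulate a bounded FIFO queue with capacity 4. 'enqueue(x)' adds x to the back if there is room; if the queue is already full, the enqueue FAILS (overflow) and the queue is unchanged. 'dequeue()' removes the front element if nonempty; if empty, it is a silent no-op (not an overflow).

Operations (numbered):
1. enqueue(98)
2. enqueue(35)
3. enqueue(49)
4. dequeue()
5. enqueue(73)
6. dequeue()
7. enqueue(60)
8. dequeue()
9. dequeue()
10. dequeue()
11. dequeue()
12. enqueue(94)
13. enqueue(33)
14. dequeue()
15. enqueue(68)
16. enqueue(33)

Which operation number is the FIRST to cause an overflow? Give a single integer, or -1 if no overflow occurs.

1. enqueue(98): size=1
2. enqueue(35): size=2
3. enqueue(49): size=3
4. dequeue(): size=2
5. enqueue(73): size=3
6. dequeue(): size=2
7. enqueue(60): size=3
8. dequeue(): size=2
9. dequeue(): size=1
10. dequeue(): size=0
11. dequeue(): empty, no-op, size=0
12. enqueue(94): size=1
13. enqueue(33): size=2
14. dequeue(): size=1
15. enqueue(68): size=2
16. enqueue(33): size=3

Answer: -1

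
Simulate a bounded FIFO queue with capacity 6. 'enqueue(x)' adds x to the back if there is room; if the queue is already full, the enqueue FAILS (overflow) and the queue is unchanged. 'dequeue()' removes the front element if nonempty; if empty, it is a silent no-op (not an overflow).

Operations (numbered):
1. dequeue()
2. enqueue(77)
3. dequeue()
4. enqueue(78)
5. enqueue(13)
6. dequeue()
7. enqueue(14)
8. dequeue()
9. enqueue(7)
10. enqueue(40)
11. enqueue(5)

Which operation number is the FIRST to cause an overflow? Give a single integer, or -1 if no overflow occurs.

1. dequeue(): empty, no-op, size=0
2. enqueue(77): size=1
3. dequeue(): size=0
4. enqueue(78): size=1
5. enqueue(13): size=2
6. dequeue(): size=1
7. enqueue(14): size=2
8. dequeue(): size=1
9. enqueue(7): size=2
10. enqueue(40): size=3
11. enqueue(5): size=4

Answer: -1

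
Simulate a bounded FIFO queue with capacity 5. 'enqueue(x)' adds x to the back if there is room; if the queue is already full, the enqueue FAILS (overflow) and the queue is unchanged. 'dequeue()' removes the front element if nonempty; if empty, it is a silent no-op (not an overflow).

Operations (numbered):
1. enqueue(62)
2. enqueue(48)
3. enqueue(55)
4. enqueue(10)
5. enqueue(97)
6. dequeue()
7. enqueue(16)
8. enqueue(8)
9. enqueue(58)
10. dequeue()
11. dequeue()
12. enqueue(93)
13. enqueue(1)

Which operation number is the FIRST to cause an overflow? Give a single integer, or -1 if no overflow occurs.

Answer: 8

Derivation:
1. enqueue(62): size=1
2. enqueue(48): size=2
3. enqueue(55): size=3
4. enqueue(10): size=4
5. enqueue(97): size=5
6. dequeue(): size=4
7. enqueue(16): size=5
8. enqueue(8): size=5=cap → OVERFLOW (fail)
9. enqueue(58): size=5=cap → OVERFLOW (fail)
10. dequeue(): size=4
11. dequeue(): size=3
12. enqueue(93): size=4
13. enqueue(1): size=5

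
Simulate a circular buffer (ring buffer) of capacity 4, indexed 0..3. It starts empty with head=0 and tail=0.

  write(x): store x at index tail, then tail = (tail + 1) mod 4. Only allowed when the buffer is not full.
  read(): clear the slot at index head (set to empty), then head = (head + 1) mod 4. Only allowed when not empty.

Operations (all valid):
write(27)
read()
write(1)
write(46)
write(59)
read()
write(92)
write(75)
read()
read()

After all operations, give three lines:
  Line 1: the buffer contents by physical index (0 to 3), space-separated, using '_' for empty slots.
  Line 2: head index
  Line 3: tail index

Answer: 92 75 _ _
0
2

Derivation:
write(27): buf=[27 _ _ _], head=0, tail=1, size=1
read(): buf=[_ _ _ _], head=1, tail=1, size=0
write(1): buf=[_ 1 _ _], head=1, tail=2, size=1
write(46): buf=[_ 1 46 _], head=1, tail=3, size=2
write(59): buf=[_ 1 46 59], head=1, tail=0, size=3
read(): buf=[_ _ 46 59], head=2, tail=0, size=2
write(92): buf=[92 _ 46 59], head=2, tail=1, size=3
write(75): buf=[92 75 46 59], head=2, tail=2, size=4
read(): buf=[92 75 _ 59], head=3, tail=2, size=3
read(): buf=[92 75 _ _], head=0, tail=2, size=2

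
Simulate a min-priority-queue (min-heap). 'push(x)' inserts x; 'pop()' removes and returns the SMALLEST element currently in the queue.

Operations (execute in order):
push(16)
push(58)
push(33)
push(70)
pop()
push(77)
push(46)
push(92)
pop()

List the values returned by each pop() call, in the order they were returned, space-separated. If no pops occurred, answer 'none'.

Answer: 16 33

Derivation:
push(16): heap contents = [16]
push(58): heap contents = [16, 58]
push(33): heap contents = [16, 33, 58]
push(70): heap contents = [16, 33, 58, 70]
pop() → 16: heap contents = [33, 58, 70]
push(77): heap contents = [33, 58, 70, 77]
push(46): heap contents = [33, 46, 58, 70, 77]
push(92): heap contents = [33, 46, 58, 70, 77, 92]
pop() → 33: heap contents = [46, 58, 70, 77, 92]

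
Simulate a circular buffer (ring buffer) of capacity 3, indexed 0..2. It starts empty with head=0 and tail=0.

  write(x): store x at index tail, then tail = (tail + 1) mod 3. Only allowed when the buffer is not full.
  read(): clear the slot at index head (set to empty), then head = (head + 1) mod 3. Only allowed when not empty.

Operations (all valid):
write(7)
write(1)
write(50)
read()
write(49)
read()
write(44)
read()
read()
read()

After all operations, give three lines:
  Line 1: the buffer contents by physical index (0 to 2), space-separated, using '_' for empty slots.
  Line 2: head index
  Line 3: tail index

Answer: _ _ _
2
2

Derivation:
write(7): buf=[7 _ _], head=0, tail=1, size=1
write(1): buf=[7 1 _], head=0, tail=2, size=2
write(50): buf=[7 1 50], head=0, tail=0, size=3
read(): buf=[_ 1 50], head=1, tail=0, size=2
write(49): buf=[49 1 50], head=1, tail=1, size=3
read(): buf=[49 _ 50], head=2, tail=1, size=2
write(44): buf=[49 44 50], head=2, tail=2, size=3
read(): buf=[49 44 _], head=0, tail=2, size=2
read(): buf=[_ 44 _], head=1, tail=2, size=1
read(): buf=[_ _ _], head=2, tail=2, size=0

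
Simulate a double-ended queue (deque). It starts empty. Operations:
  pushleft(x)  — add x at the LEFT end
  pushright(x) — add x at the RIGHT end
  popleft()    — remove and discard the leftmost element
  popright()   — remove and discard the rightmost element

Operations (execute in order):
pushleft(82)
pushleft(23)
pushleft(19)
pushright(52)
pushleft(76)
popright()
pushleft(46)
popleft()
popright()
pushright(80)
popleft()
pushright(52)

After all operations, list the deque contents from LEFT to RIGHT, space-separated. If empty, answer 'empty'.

Answer: 19 23 80 52

Derivation:
pushleft(82): [82]
pushleft(23): [23, 82]
pushleft(19): [19, 23, 82]
pushright(52): [19, 23, 82, 52]
pushleft(76): [76, 19, 23, 82, 52]
popright(): [76, 19, 23, 82]
pushleft(46): [46, 76, 19, 23, 82]
popleft(): [76, 19, 23, 82]
popright(): [76, 19, 23]
pushright(80): [76, 19, 23, 80]
popleft(): [19, 23, 80]
pushright(52): [19, 23, 80, 52]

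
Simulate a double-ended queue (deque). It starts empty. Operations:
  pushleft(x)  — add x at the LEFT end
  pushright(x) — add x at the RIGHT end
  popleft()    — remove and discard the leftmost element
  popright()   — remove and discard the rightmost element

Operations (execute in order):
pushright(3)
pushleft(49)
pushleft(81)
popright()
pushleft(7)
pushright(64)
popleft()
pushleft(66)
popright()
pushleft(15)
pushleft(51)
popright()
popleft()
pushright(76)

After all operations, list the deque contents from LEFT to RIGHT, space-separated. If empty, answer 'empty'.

pushright(3): [3]
pushleft(49): [49, 3]
pushleft(81): [81, 49, 3]
popright(): [81, 49]
pushleft(7): [7, 81, 49]
pushright(64): [7, 81, 49, 64]
popleft(): [81, 49, 64]
pushleft(66): [66, 81, 49, 64]
popright(): [66, 81, 49]
pushleft(15): [15, 66, 81, 49]
pushleft(51): [51, 15, 66, 81, 49]
popright(): [51, 15, 66, 81]
popleft(): [15, 66, 81]
pushright(76): [15, 66, 81, 76]

Answer: 15 66 81 76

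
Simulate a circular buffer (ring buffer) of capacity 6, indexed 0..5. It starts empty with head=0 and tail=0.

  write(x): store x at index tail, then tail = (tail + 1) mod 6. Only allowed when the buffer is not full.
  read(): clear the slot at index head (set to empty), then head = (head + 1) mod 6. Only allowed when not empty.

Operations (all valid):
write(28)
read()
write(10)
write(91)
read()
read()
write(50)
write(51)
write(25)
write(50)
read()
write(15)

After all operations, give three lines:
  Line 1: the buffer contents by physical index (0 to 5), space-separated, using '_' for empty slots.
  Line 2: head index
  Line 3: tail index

Answer: 50 15 _ _ 51 25
4
2

Derivation:
write(28): buf=[28 _ _ _ _ _], head=0, tail=1, size=1
read(): buf=[_ _ _ _ _ _], head=1, tail=1, size=0
write(10): buf=[_ 10 _ _ _ _], head=1, tail=2, size=1
write(91): buf=[_ 10 91 _ _ _], head=1, tail=3, size=2
read(): buf=[_ _ 91 _ _ _], head=2, tail=3, size=1
read(): buf=[_ _ _ _ _ _], head=3, tail=3, size=0
write(50): buf=[_ _ _ 50 _ _], head=3, tail=4, size=1
write(51): buf=[_ _ _ 50 51 _], head=3, tail=5, size=2
write(25): buf=[_ _ _ 50 51 25], head=3, tail=0, size=3
write(50): buf=[50 _ _ 50 51 25], head=3, tail=1, size=4
read(): buf=[50 _ _ _ 51 25], head=4, tail=1, size=3
write(15): buf=[50 15 _ _ 51 25], head=4, tail=2, size=4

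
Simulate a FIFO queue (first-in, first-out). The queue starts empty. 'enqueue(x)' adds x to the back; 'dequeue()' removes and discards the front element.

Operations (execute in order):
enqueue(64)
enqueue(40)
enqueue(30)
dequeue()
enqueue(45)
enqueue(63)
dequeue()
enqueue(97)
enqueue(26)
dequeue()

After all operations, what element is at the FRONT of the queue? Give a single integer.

Answer: 45

Derivation:
enqueue(64): queue = [64]
enqueue(40): queue = [64, 40]
enqueue(30): queue = [64, 40, 30]
dequeue(): queue = [40, 30]
enqueue(45): queue = [40, 30, 45]
enqueue(63): queue = [40, 30, 45, 63]
dequeue(): queue = [30, 45, 63]
enqueue(97): queue = [30, 45, 63, 97]
enqueue(26): queue = [30, 45, 63, 97, 26]
dequeue(): queue = [45, 63, 97, 26]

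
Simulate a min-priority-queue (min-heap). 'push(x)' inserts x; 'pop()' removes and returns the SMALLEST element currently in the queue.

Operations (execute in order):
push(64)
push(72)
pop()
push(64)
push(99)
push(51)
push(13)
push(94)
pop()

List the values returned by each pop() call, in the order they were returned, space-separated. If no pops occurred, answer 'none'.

Answer: 64 13

Derivation:
push(64): heap contents = [64]
push(72): heap contents = [64, 72]
pop() → 64: heap contents = [72]
push(64): heap contents = [64, 72]
push(99): heap contents = [64, 72, 99]
push(51): heap contents = [51, 64, 72, 99]
push(13): heap contents = [13, 51, 64, 72, 99]
push(94): heap contents = [13, 51, 64, 72, 94, 99]
pop() → 13: heap contents = [51, 64, 72, 94, 99]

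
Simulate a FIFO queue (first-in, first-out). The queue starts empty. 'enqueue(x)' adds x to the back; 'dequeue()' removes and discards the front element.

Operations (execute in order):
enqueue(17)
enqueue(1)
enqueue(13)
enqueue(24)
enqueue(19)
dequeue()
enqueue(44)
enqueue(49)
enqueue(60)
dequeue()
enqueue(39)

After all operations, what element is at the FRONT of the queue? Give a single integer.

Answer: 13

Derivation:
enqueue(17): queue = [17]
enqueue(1): queue = [17, 1]
enqueue(13): queue = [17, 1, 13]
enqueue(24): queue = [17, 1, 13, 24]
enqueue(19): queue = [17, 1, 13, 24, 19]
dequeue(): queue = [1, 13, 24, 19]
enqueue(44): queue = [1, 13, 24, 19, 44]
enqueue(49): queue = [1, 13, 24, 19, 44, 49]
enqueue(60): queue = [1, 13, 24, 19, 44, 49, 60]
dequeue(): queue = [13, 24, 19, 44, 49, 60]
enqueue(39): queue = [13, 24, 19, 44, 49, 60, 39]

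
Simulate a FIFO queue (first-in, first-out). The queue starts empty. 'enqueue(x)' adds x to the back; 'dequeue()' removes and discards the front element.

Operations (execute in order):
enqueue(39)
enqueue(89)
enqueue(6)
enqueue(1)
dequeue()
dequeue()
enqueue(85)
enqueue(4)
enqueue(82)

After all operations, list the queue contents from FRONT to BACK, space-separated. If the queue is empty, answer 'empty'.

Answer: 6 1 85 4 82

Derivation:
enqueue(39): [39]
enqueue(89): [39, 89]
enqueue(6): [39, 89, 6]
enqueue(1): [39, 89, 6, 1]
dequeue(): [89, 6, 1]
dequeue(): [6, 1]
enqueue(85): [6, 1, 85]
enqueue(4): [6, 1, 85, 4]
enqueue(82): [6, 1, 85, 4, 82]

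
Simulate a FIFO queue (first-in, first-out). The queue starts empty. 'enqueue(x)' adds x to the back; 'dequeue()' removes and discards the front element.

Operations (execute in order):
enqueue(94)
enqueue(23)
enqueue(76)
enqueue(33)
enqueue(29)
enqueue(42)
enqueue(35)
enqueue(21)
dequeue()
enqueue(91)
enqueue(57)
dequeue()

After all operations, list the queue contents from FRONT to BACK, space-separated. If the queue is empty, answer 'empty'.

Answer: 76 33 29 42 35 21 91 57

Derivation:
enqueue(94): [94]
enqueue(23): [94, 23]
enqueue(76): [94, 23, 76]
enqueue(33): [94, 23, 76, 33]
enqueue(29): [94, 23, 76, 33, 29]
enqueue(42): [94, 23, 76, 33, 29, 42]
enqueue(35): [94, 23, 76, 33, 29, 42, 35]
enqueue(21): [94, 23, 76, 33, 29, 42, 35, 21]
dequeue(): [23, 76, 33, 29, 42, 35, 21]
enqueue(91): [23, 76, 33, 29, 42, 35, 21, 91]
enqueue(57): [23, 76, 33, 29, 42, 35, 21, 91, 57]
dequeue(): [76, 33, 29, 42, 35, 21, 91, 57]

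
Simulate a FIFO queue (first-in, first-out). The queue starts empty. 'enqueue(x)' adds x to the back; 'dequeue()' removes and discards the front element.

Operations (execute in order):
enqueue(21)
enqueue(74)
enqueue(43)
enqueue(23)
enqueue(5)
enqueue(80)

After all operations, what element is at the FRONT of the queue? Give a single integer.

Answer: 21

Derivation:
enqueue(21): queue = [21]
enqueue(74): queue = [21, 74]
enqueue(43): queue = [21, 74, 43]
enqueue(23): queue = [21, 74, 43, 23]
enqueue(5): queue = [21, 74, 43, 23, 5]
enqueue(80): queue = [21, 74, 43, 23, 5, 80]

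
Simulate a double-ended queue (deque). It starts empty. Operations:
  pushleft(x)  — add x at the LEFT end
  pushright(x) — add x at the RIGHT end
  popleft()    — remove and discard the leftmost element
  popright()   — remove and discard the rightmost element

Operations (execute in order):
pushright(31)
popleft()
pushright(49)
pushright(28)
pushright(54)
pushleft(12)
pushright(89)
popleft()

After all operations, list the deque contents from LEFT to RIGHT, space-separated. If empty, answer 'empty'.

Answer: 49 28 54 89

Derivation:
pushright(31): [31]
popleft(): []
pushright(49): [49]
pushright(28): [49, 28]
pushright(54): [49, 28, 54]
pushleft(12): [12, 49, 28, 54]
pushright(89): [12, 49, 28, 54, 89]
popleft(): [49, 28, 54, 89]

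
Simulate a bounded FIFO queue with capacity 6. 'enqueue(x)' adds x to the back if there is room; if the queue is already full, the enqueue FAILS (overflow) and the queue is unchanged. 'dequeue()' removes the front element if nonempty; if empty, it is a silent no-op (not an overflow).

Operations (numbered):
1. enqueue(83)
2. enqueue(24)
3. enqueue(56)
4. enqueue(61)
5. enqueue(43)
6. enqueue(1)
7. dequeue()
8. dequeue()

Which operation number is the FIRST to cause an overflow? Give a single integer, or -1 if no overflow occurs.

1. enqueue(83): size=1
2. enqueue(24): size=2
3. enqueue(56): size=3
4. enqueue(61): size=4
5. enqueue(43): size=5
6. enqueue(1): size=6
7. dequeue(): size=5
8. dequeue(): size=4

Answer: -1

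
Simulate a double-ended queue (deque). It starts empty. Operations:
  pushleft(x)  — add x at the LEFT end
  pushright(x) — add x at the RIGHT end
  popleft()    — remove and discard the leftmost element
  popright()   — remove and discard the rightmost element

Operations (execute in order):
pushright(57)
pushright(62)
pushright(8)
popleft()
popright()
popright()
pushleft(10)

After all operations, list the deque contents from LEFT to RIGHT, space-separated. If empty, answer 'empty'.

Answer: 10

Derivation:
pushright(57): [57]
pushright(62): [57, 62]
pushright(8): [57, 62, 8]
popleft(): [62, 8]
popright(): [62]
popright(): []
pushleft(10): [10]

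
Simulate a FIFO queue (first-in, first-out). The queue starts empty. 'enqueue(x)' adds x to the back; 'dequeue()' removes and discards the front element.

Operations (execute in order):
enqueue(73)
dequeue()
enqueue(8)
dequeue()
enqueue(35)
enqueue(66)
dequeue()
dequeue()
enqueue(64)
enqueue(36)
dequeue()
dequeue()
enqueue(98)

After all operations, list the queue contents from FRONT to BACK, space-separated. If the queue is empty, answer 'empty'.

enqueue(73): [73]
dequeue(): []
enqueue(8): [8]
dequeue(): []
enqueue(35): [35]
enqueue(66): [35, 66]
dequeue(): [66]
dequeue(): []
enqueue(64): [64]
enqueue(36): [64, 36]
dequeue(): [36]
dequeue(): []
enqueue(98): [98]

Answer: 98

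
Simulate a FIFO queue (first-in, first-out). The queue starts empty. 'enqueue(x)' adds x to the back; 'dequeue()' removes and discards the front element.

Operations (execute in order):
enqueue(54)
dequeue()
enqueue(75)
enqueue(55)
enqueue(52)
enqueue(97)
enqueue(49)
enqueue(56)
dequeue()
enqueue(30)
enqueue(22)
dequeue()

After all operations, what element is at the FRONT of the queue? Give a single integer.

Answer: 52

Derivation:
enqueue(54): queue = [54]
dequeue(): queue = []
enqueue(75): queue = [75]
enqueue(55): queue = [75, 55]
enqueue(52): queue = [75, 55, 52]
enqueue(97): queue = [75, 55, 52, 97]
enqueue(49): queue = [75, 55, 52, 97, 49]
enqueue(56): queue = [75, 55, 52, 97, 49, 56]
dequeue(): queue = [55, 52, 97, 49, 56]
enqueue(30): queue = [55, 52, 97, 49, 56, 30]
enqueue(22): queue = [55, 52, 97, 49, 56, 30, 22]
dequeue(): queue = [52, 97, 49, 56, 30, 22]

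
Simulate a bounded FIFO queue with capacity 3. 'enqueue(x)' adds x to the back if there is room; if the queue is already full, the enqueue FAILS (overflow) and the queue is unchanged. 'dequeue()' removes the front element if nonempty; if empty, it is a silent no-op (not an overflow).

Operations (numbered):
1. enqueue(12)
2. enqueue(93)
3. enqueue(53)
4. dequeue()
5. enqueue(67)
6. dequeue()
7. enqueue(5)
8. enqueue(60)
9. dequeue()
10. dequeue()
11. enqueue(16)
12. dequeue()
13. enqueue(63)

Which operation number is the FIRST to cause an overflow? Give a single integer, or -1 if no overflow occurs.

1. enqueue(12): size=1
2. enqueue(93): size=2
3. enqueue(53): size=3
4. dequeue(): size=2
5. enqueue(67): size=3
6. dequeue(): size=2
7. enqueue(5): size=3
8. enqueue(60): size=3=cap → OVERFLOW (fail)
9. dequeue(): size=2
10. dequeue(): size=1
11. enqueue(16): size=2
12. dequeue(): size=1
13. enqueue(63): size=2

Answer: 8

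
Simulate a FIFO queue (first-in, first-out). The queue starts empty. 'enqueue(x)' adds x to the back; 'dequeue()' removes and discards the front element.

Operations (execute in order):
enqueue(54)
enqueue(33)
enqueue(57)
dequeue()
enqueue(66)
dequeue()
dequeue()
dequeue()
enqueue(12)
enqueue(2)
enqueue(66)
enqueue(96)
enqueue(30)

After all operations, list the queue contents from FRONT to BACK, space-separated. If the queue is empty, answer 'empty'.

enqueue(54): [54]
enqueue(33): [54, 33]
enqueue(57): [54, 33, 57]
dequeue(): [33, 57]
enqueue(66): [33, 57, 66]
dequeue(): [57, 66]
dequeue(): [66]
dequeue(): []
enqueue(12): [12]
enqueue(2): [12, 2]
enqueue(66): [12, 2, 66]
enqueue(96): [12, 2, 66, 96]
enqueue(30): [12, 2, 66, 96, 30]

Answer: 12 2 66 96 30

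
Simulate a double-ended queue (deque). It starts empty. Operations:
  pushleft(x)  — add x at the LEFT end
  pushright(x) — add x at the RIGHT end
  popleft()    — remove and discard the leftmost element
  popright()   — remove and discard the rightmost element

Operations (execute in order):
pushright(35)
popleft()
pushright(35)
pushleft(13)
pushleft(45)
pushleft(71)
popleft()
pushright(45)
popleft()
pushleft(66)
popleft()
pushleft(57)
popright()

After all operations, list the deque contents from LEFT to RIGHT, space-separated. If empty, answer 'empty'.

pushright(35): [35]
popleft(): []
pushright(35): [35]
pushleft(13): [13, 35]
pushleft(45): [45, 13, 35]
pushleft(71): [71, 45, 13, 35]
popleft(): [45, 13, 35]
pushright(45): [45, 13, 35, 45]
popleft(): [13, 35, 45]
pushleft(66): [66, 13, 35, 45]
popleft(): [13, 35, 45]
pushleft(57): [57, 13, 35, 45]
popright(): [57, 13, 35]

Answer: 57 13 35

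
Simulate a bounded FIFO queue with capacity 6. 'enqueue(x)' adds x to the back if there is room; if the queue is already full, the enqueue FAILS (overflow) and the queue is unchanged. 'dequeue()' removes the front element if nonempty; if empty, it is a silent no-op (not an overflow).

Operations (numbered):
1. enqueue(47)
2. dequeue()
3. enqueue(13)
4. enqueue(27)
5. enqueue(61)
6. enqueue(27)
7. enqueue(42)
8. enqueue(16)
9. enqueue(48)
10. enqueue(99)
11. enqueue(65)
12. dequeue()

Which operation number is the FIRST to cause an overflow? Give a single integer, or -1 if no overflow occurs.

1. enqueue(47): size=1
2. dequeue(): size=0
3. enqueue(13): size=1
4. enqueue(27): size=2
5. enqueue(61): size=3
6. enqueue(27): size=4
7. enqueue(42): size=5
8. enqueue(16): size=6
9. enqueue(48): size=6=cap → OVERFLOW (fail)
10. enqueue(99): size=6=cap → OVERFLOW (fail)
11. enqueue(65): size=6=cap → OVERFLOW (fail)
12. dequeue(): size=5

Answer: 9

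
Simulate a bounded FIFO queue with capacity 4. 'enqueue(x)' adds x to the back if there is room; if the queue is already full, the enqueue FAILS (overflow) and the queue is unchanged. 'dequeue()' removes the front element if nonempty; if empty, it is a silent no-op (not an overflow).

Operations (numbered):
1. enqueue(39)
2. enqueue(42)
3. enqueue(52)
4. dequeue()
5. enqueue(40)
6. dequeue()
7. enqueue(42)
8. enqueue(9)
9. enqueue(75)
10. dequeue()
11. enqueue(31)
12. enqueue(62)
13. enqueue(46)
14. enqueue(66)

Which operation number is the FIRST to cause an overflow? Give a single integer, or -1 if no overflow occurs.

1. enqueue(39): size=1
2. enqueue(42): size=2
3. enqueue(52): size=3
4. dequeue(): size=2
5. enqueue(40): size=3
6. dequeue(): size=2
7. enqueue(42): size=3
8. enqueue(9): size=4
9. enqueue(75): size=4=cap → OVERFLOW (fail)
10. dequeue(): size=3
11. enqueue(31): size=4
12. enqueue(62): size=4=cap → OVERFLOW (fail)
13. enqueue(46): size=4=cap → OVERFLOW (fail)
14. enqueue(66): size=4=cap → OVERFLOW (fail)

Answer: 9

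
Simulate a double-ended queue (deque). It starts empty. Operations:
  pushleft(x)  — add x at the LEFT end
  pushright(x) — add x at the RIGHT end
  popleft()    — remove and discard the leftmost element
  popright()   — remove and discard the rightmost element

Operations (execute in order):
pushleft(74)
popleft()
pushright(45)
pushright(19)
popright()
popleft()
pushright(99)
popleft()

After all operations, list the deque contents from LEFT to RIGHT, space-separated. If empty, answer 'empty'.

Answer: empty

Derivation:
pushleft(74): [74]
popleft(): []
pushright(45): [45]
pushright(19): [45, 19]
popright(): [45]
popleft(): []
pushright(99): [99]
popleft(): []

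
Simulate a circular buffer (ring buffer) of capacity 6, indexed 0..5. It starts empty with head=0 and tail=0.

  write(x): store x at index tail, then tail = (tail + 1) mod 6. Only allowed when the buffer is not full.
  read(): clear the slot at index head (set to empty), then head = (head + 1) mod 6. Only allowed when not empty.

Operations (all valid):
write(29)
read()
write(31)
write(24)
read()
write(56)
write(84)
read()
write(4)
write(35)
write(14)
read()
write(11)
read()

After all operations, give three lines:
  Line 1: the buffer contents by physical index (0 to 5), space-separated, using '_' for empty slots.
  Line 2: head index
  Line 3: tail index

Answer: 35 14 11 _ _ 4
5
3

Derivation:
write(29): buf=[29 _ _ _ _ _], head=0, tail=1, size=1
read(): buf=[_ _ _ _ _ _], head=1, tail=1, size=0
write(31): buf=[_ 31 _ _ _ _], head=1, tail=2, size=1
write(24): buf=[_ 31 24 _ _ _], head=1, tail=3, size=2
read(): buf=[_ _ 24 _ _ _], head=2, tail=3, size=1
write(56): buf=[_ _ 24 56 _ _], head=2, tail=4, size=2
write(84): buf=[_ _ 24 56 84 _], head=2, tail=5, size=3
read(): buf=[_ _ _ 56 84 _], head=3, tail=5, size=2
write(4): buf=[_ _ _ 56 84 4], head=3, tail=0, size=3
write(35): buf=[35 _ _ 56 84 4], head=3, tail=1, size=4
write(14): buf=[35 14 _ 56 84 4], head=3, tail=2, size=5
read(): buf=[35 14 _ _ 84 4], head=4, tail=2, size=4
write(11): buf=[35 14 11 _ 84 4], head=4, tail=3, size=5
read(): buf=[35 14 11 _ _ 4], head=5, tail=3, size=4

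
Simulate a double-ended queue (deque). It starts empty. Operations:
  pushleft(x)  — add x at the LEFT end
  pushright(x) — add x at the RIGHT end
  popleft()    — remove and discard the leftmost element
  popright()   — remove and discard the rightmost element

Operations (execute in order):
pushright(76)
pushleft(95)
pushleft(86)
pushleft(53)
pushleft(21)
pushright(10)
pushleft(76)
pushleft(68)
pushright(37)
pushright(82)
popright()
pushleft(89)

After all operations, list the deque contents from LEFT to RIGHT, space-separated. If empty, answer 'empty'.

pushright(76): [76]
pushleft(95): [95, 76]
pushleft(86): [86, 95, 76]
pushleft(53): [53, 86, 95, 76]
pushleft(21): [21, 53, 86, 95, 76]
pushright(10): [21, 53, 86, 95, 76, 10]
pushleft(76): [76, 21, 53, 86, 95, 76, 10]
pushleft(68): [68, 76, 21, 53, 86, 95, 76, 10]
pushright(37): [68, 76, 21, 53, 86, 95, 76, 10, 37]
pushright(82): [68, 76, 21, 53, 86, 95, 76, 10, 37, 82]
popright(): [68, 76, 21, 53, 86, 95, 76, 10, 37]
pushleft(89): [89, 68, 76, 21, 53, 86, 95, 76, 10, 37]

Answer: 89 68 76 21 53 86 95 76 10 37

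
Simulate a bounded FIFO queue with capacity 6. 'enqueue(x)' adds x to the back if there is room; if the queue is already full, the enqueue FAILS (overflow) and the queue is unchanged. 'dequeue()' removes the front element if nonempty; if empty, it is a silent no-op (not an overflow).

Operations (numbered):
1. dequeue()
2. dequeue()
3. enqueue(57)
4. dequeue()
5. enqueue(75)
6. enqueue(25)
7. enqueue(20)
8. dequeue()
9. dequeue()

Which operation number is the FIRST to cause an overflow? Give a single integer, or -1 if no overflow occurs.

Answer: -1

Derivation:
1. dequeue(): empty, no-op, size=0
2. dequeue(): empty, no-op, size=0
3. enqueue(57): size=1
4. dequeue(): size=0
5. enqueue(75): size=1
6. enqueue(25): size=2
7. enqueue(20): size=3
8. dequeue(): size=2
9. dequeue(): size=1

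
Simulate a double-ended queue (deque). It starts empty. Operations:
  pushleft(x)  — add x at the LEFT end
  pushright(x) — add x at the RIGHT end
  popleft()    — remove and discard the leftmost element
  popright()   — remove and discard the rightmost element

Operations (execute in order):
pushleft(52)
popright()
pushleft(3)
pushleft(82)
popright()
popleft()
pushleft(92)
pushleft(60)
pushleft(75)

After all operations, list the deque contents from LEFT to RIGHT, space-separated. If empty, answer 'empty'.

pushleft(52): [52]
popright(): []
pushleft(3): [3]
pushleft(82): [82, 3]
popright(): [82]
popleft(): []
pushleft(92): [92]
pushleft(60): [60, 92]
pushleft(75): [75, 60, 92]

Answer: 75 60 92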